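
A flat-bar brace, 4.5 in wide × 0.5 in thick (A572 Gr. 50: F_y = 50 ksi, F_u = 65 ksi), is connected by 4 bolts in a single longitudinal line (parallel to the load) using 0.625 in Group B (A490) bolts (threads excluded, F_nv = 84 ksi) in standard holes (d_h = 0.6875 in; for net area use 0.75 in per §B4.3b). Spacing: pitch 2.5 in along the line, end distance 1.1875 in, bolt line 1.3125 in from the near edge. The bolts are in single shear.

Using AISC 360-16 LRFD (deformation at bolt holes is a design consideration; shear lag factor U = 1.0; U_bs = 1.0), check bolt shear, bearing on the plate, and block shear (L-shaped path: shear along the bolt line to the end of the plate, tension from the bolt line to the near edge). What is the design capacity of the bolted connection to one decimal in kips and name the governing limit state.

Bolt shear: A_b = π(0.625)²/4 = 0.3068 in². φR_n = 0.75 × 84 × 0.3068 × 4 × 1 = 77.3 kips.
Bearing (0.5 in plate, F_u = 65 ksi): end bolts L_c = 1.1875 − 0.6875/2 = 0.84375, R_n = min(1.2×0.84375×0.5×65, 2.4×0.625×0.5×65) = 32.906 kips/bolt; interior L_c = 2.5 − 0.6875 = 1.8125, R_n = 48.75 kips/bolt. φR_n = 0.75 × (1×32.906 + 3×48.75) = 134.4 kips.
Block shear: shear path 1×[1.1875+3×2.5] = 1×8.6875 in, A_gv = 4.3438, A_nv = 1×(8.6875 − 3.5×0.75)×0.5 = 3.0313 in²; tension to near edge: (1.3125 − 0.5×0.75)×0.5 = 0.46875 in². R_n = min(0.6×65×3.0313, 0.6×50×4.3438) + 1.0×65×0.46875 = min(118.22, 130.31) + 30.469 = 148.69 kips. φR_n = 0.75 × 148.69 = 111.5 kips.
Governing: min(77.3, 134.4, 111.5) = 77.3 kips → bolt shear.

77.3 kips (bolt shear governs)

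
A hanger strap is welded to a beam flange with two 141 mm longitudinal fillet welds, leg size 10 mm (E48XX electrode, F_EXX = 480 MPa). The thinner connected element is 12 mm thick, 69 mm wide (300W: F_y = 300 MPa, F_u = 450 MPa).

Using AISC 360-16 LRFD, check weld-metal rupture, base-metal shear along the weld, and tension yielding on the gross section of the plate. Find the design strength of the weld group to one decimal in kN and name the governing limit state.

Weld metal: throat = 0.707×10 = 7.07 mm, L = 2×141 = 282 mm. φR_n = 0.75 × 0.6 × 480 × 7.07 × 282 = 430.6 kN.
Base metal shear (12 mm plate): yield φR_n = 1.0×0.6×300×12×282 = 609.1 kN; rupture φR_n = 0.75×0.6×450×12×282 = 685.3 kN; take 609.1 kN (yield).
Tension yield (gross): A_g = 69×12 = 828 mm². φR_n = 0.90 × 300 × 828 = 223.6 kN.
Governing: min(430.6, 609.1, 223.6) = 223.6 kN → gross-section yield.

223.6 kN (gross-section yield governs)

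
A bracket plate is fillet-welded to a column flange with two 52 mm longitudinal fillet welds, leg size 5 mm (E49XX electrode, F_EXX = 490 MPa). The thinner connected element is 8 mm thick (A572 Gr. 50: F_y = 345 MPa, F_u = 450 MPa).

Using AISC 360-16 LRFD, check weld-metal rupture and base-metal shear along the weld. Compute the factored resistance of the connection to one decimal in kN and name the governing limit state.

81.1 kN (weld metal governs)

Weld metal: throat = 0.707×5 = 3.535 mm, L = 2×52 = 104 mm. φR_n = 0.75 × 0.6 × 490 × 3.535 × 104 = 81.1 kN.
Base metal shear (8 mm plate): yield φR_n = 1.0×0.6×345×8×104 = 172.2 kN; rupture φR_n = 0.75×0.6×450×8×104 = 168.5 kN; take 168.5 kN (rupture).
Governing: min(81.1, 168.5) = 81.1 kN → weld metal.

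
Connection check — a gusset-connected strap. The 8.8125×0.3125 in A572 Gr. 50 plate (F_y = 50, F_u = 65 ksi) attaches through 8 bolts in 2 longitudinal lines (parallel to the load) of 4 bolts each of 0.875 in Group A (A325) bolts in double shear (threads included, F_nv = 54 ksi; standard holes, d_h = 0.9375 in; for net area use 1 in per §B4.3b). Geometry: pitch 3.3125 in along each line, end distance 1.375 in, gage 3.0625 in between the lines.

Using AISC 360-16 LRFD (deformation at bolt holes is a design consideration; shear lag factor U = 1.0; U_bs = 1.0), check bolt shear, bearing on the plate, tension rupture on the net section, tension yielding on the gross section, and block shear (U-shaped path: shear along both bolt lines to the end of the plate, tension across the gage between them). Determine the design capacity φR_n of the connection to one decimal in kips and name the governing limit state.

103.8 kips (net-section rupture governs)

Bolt shear: A_b = π(0.875)²/4 = 0.60132 in². φR_n = 0.75 × 54 × 0.60132 × 8 × 2 = 389.7 kips.
Bearing (0.3125 in plate, F_u = 65 ksi): end bolts L_c = 1.375 − 0.9375/2 = 0.90625, R_n = min(1.2×0.90625×0.3125×65, 2.4×0.875×0.3125×65) = 22.09 kips/bolt; interior L_c = 3.3125 − 0.9375 = 2.375, R_n = 42.656 kips/bolt. φR_n = 0.75 × (2×22.09 + 6×42.656) = 225.1 kips.
Tension rupture (net): A_n = (8.8125 − 2×1)×0.3125 = 2.1289 in² (U = 1.0, A_e = A_n). φR_n = 0.75 × 65 × 2.1289 = 103.8 kips.
Tension yield (gross): A_g = 8.8125×0.3125 = 2.7539 in². φR_n = 0.90 × 50 × 2.7539 = 123.9 kips.
Block shear: shear path 2×[1.375+3×3.3125] = 2×11.3125 in, A_gv = 7.0703, A_nv = 2×(11.3125 − 3.5×1)×0.3125 = 4.8828 in²; tension across gage: (3.0625 − 1×1)×0.3125 = 0.64453 in². R_n = min(0.6×65×4.8828, 0.6×50×7.0703) + 1.0×65×0.64453 = min(190.43, 212.11) + 41.894 = 232.32 kips. φR_n = 0.75 × 232.32 = 174.2 kips.
Governing: min(389.7, 225.1, 103.8, 123.9, 174.2) = 103.8 kips → net-section rupture.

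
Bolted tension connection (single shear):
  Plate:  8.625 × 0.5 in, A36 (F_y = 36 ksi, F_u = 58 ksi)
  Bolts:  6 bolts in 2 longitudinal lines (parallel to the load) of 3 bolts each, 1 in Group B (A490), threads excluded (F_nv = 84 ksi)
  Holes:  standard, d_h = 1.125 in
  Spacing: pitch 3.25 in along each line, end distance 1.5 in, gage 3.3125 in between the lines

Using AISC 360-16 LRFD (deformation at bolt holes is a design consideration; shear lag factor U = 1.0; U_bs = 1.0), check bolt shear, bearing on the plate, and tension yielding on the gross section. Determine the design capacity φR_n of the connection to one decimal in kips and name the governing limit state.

Bolt shear: A_b = π(1)²/4 = 0.7854 in². φR_n = 0.75 × 84 × 0.7854 × 6 × 1 = 296.9 kips.
Bearing (0.5 in plate, F_u = 58 ksi): end bolts L_c = 1.5 − 1.125/2 = 0.9375, R_n = min(1.2×0.9375×0.5×58, 2.4×1×0.5×58) = 32.625 kips/bolt; interior L_c = 3.25 − 1.125 = 2.125, R_n = 69.6 kips/bolt. φR_n = 0.75 × (2×32.625 + 4×69.6) = 257.7 kips.
Tension yield (gross): A_g = 8.625×0.5 = 4.3125 in². φR_n = 0.90 × 36 × 4.3125 = 139.7 kips.
Governing: min(296.9, 257.7, 139.7) = 139.7 kips → gross-section yield.

139.7 kips (gross-section yield governs)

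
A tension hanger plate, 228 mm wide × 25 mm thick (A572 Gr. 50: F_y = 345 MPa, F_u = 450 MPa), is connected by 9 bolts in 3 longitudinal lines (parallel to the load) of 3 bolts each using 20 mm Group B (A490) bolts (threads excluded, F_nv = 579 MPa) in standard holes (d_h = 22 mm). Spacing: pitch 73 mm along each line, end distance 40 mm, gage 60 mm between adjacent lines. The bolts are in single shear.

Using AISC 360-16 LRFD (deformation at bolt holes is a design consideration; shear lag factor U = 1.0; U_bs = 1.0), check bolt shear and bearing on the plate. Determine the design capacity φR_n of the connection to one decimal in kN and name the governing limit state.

1227.8 kN (bolt shear governs)

Bolt shear: A_b = π(20)²/4 = 314.16 mm². φR_n = 0.75 × 579 × 314.16 × 9 × 1 = 1227.8 kN.
Bearing (25 mm plate, F_u = 450 MPa): end bolts L_c = 40 − 22/2 = 29, R_n = min(1.2×29×25×450, 2.4×20×25×450) = 391.5 kN/bolt; interior L_c = 73 − 22 = 51, R_n = 540 kN/bolt. φR_n = 0.75 × (3×391.5 + 6×540) = 3310.9 kN.
Governing: min(1227.8, 3310.9) = 1227.8 kN → bolt shear.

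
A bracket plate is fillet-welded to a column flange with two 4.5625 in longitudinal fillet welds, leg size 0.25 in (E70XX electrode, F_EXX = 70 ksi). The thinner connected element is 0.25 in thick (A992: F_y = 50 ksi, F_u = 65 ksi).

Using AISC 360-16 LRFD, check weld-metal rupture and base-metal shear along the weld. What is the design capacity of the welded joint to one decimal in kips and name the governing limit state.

50.8 kips (weld metal governs)

Weld metal: throat = 0.707×0.25 = 0.17675 in, L = 2×4.5625 = 9.125 in. φR_n = 0.75 × 0.6 × 70 × 0.17675 × 9.125 = 50.8 kips.
Base metal shear (0.25 in plate): yield φR_n = 1.0×0.6×50×0.25×9.125 = 68.4 kips; rupture φR_n = 0.75×0.6×65×0.25×9.125 = 66.7 kips; take 66.7 kips (rupture).
Governing: min(50.8, 66.7) = 50.8 kips → weld metal.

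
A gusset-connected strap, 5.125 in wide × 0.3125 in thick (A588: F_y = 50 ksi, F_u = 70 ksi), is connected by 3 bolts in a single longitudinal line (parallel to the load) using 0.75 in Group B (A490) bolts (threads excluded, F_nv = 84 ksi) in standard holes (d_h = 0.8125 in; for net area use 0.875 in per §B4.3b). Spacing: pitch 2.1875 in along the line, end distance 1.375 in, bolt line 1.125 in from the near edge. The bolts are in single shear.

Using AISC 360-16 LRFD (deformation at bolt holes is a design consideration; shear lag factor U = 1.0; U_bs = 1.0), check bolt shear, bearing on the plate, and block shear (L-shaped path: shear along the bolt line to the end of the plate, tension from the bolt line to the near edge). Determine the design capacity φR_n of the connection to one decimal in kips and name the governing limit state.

Bolt shear: A_b = π(0.75)²/4 = 0.44179 in². φR_n = 0.75 × 84 × 0.44179 × 3 × 1 = 83.5 kips.
Bearing (0.3125 in plate, F_u = 70 ksi): end bolts L_c = 1.375 − 0.8125/2 = 0.96875, R_n = min(1.2×0.96875×0.3125×70, 2.4×0.75×0.3125×70) = 25.43 kips/bolt; interior L_c = 2.1875 − 0.8125 = 1.375, R_n = 36.094 kips/bolt. φR_n = 0.75 × (1×25.43 + 2×36.094) = 73.2 kips.
Block shear: shear path 1×[1.375+2×2.1875] = 1×5.75 in, A_gv = 1.7969, A_nv = 1×(5.75 − 2.5×0.875)×0.3125 = 1.1133 in²; tension to near edge: (1.125 − 0.5×0.875)×0.3125 = 0.21484 in². R_n = min(0.6×70×1.1133, 0.6×50×1.7969) + 1.0×70×0.21484 = min(46.759, 53.907) + 15.039 = 61.798 kips. φR_n = 0.75 × 61.798 = 46.3 kips.
Governing: min(83.5, 73.2, 46.3) = 46.3 kips → block shear.

46.3 kips (block shear governs)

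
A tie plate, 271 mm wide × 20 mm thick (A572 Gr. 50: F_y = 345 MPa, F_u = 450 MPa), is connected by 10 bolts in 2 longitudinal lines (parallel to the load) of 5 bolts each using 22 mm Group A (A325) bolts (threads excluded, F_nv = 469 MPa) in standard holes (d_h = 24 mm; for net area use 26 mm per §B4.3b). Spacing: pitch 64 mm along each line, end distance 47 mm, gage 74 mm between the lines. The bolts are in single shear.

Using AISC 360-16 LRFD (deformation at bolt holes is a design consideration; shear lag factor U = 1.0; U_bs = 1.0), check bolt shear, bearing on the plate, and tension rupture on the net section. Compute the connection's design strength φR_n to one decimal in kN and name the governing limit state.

1337.1 kN (bolt shear governs)

Bolt shear: A_b = π(22)²/4 = 380.13 mm². φR_n = 0.75 × 469 × 380.13 × 10 × 1 = 1337.1 kN.
Bearing (20 mm plate, F_u = 450 MPa): end bolts L_c = 47 − 24/2 = 35, R_n = min(1.2×35×20×450, 2.4×22×20×450) = 378 kN/bolt; interior L_c = 64 − 24 = 40, R_n = 432 kN/bolt. φR_n = 0.75 × (2×378 + 8×432) = 3159.0 kN.
Tension rupture (net): A_n = (271 − 2×26)×20 = 4380 mm² (U = 1.0, A_e = A_n). φR_n = 0.75 × 450 × 4380 = 1478.3 kN.
Governing: min(1337.1, 3159.0, 1478.3) = 1337.1 kN → bolt shear.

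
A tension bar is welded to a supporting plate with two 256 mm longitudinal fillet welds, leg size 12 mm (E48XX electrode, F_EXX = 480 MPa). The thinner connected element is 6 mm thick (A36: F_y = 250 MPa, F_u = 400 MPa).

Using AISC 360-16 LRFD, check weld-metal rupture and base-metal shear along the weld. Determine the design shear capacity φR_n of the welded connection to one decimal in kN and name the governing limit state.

460.8 kN (base-metal shear governs)

Weld metal: throat = 0.707×12 = 8.484 mm, L = 2×256 = 512 mm. φR_n = 0.75 × 0.6 × 480 × 8.484 × 512 = 938.3 kN.
Base metal shear (6 mm plate): yield φR_n = 1.0×0.6×250×6×512 = 460.8 kN; rupture φR_n = 0.75×0.6×400×6×512 = 553.0 kN; take 460.8 kN (yield).
Governing: min(938.3, 460.8) = 460.8 kN → base-metal shear.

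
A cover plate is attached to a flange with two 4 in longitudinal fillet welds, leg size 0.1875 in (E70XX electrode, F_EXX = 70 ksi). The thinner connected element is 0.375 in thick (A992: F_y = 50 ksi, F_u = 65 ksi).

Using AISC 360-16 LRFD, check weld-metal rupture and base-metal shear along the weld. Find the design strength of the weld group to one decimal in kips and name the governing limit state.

33.4 kips (weld metal governs)

Weld metal: throat = 0.707×0.1875 = 0.13256 in, L = 2×4 = 8 in. φR_n = 0.75 × 0.6 × 70 × 0.13256 × 8 = 33.4 kips.
Base metal shear (0.375 in plate): yield φR_n = 1.0×0.6×50×0.375×8 = 90.0 kips; rupture φR_n = 0.75×0.6×65×0.375×8 = 87.8 kips; take 87.8 kips (rupture).
Governing: min(33.4, 87.8) = 33.4 kips → weld metal.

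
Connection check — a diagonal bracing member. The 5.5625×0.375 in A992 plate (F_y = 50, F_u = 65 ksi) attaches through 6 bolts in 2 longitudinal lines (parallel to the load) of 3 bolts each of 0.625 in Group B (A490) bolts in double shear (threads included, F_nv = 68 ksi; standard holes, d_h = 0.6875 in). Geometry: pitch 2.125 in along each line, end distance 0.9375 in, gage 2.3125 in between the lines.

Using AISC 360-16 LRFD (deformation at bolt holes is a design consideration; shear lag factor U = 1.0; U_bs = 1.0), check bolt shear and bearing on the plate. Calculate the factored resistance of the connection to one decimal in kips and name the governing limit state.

Bolt shear: A_b = π(0.625)²/4 = 0.3068 in². φR_n = 0.75 × 68 × 0.3068 × 6 × 2 = 187.8 kips.
Bearing (0.375 in plate, F_u = 65 ksi): end bolts L_c = 0.9375 − 0.6875/2 = 0.59375, R_n = min(1.2×0.59375×0.375×65, 2.4×0.625×0.375×65) = 17.367 kips/bolt; interior L_c = 2.125 − 0.6875 = 1.4375, R_n = 36.563 kips/bolt. φR_n = 0.75 × (2×17.367 + 4×36.563) = 135.7 kips.
Governing: min(187.8, 135.7) = 135.7 kips → bearing.

135.7 kips (bearing governs)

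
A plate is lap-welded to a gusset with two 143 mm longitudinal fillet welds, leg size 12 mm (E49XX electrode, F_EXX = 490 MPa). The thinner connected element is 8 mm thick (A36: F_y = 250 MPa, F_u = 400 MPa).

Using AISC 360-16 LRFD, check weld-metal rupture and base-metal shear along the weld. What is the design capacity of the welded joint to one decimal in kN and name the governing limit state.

Weld metal: throat = 0.707×12 = 8.484 mm, L = 2×143 = 286 mm. φR_n = 0.75 × 0.6 × 490 × 8.484 × 286 = 535.0 kN.
Base metal shear (8 mm plate): yield φR_n = 1.0×0.6×250×8×286 = 343.2 kN; rupture φR_n = 0.75×0.6×400×8×286 = 411.8 kN; take 343.2 kN (yield).
Governing: min(535.0, 343.2) = 343.2 kN → base-metal shear.

343.2 kN (base-metal shear governs)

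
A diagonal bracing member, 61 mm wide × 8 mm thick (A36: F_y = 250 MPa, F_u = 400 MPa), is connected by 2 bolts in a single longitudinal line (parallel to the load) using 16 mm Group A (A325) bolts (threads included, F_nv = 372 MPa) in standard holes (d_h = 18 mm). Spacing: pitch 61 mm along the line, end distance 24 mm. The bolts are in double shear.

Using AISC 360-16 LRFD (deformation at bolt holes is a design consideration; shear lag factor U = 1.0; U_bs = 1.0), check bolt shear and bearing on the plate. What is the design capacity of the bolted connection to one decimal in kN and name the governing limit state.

Bolt shear: A_b = π(16)²/4 = 201.06 mm². φR_n = 0.75 × 372 × 201.06 × 2 × 2 = 224.4 kN.
Bearing (8 mm plate, F_u = 400 MPa): end bolts L_c = 24 − 18/2 = 15, R_n = min(1.2×15×8×400, 2.4×16×8×400) = 57.6 kN/bolt; interior L_c = 61 − 18 = 43, R_n = 122.88 kN/bolt. φR_n = 0.75 × (1×57.6 + 1×122.88) = 135.4 kN.
Governing: min(224.4, 135.4) = 135.4 kN → bearing.

135.4 kN (bearing governs)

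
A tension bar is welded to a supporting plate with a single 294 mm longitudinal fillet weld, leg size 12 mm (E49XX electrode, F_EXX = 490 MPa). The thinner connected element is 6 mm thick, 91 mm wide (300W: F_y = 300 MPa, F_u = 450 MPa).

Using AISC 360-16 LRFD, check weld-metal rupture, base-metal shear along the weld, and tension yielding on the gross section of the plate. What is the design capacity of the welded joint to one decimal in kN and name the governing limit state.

Weld metal: throat = 0.707×12 = 8.484 mm, L = 294 mm. φR_n = 0.75 × 0.6 × 490 × 8.484 × 294 = 550.0 kN.
Base metal shear (6 mm plate): yield φR_n = 1.0×0.6×300×6×294 = 317.5 kN; rupture φR_n = 0.75×0.6×450×6×294 = 357.2 kN; take 317.5 kN (yield).
Tension yield (gross): A_g = 91×6 = 546 mm². φR_n = 0.90 × 300 × 546 = 147.4 kN.
Governing: min(550.0, 317.5, 147.4) = 147.4 kN → gross-section yield.

147.4 kN (gross-section yield governs)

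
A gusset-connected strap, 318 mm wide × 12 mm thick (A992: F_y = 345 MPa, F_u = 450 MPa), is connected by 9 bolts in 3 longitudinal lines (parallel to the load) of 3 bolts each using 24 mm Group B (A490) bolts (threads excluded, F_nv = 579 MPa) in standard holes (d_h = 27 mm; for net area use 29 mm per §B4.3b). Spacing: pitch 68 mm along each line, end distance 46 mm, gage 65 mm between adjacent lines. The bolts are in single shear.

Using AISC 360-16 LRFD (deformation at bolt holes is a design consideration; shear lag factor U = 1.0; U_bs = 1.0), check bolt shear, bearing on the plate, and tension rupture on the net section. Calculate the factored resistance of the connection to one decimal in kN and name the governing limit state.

Bolt shear: A_b = π(24)²/4 = 452.39 mm². φR_n = 0.75 × 579 × 452.39 × 9 × 1 = 1768.1 kN.
Bearing (12 mm plate, F_u = 450 MPa): end bolts L_c = 46 − 27/2 = 32.5, R_n = min(1.2×32.5×12×450, 2.4×24×12×450) = 210.6 kN/bolt; interior L_c = 68 − 27 = 41, R_n = 265.68 kN/bolt. φR_n = 0.75 × (3×210.6 + 6×265.68) = 1669.4 kN.
Tension rupture (net): A_n = (318 − 3×29)×12 = 2772 mm² (U = 1.0, A_e = A_n). φR_n = 0.75 × 450 × 2772 = 935.6 kN.
Governing: min(1768.1, 1669.4, 935.6) = 935.6 kN → net-section rupture.

935.6 kN (net-section rupture governs)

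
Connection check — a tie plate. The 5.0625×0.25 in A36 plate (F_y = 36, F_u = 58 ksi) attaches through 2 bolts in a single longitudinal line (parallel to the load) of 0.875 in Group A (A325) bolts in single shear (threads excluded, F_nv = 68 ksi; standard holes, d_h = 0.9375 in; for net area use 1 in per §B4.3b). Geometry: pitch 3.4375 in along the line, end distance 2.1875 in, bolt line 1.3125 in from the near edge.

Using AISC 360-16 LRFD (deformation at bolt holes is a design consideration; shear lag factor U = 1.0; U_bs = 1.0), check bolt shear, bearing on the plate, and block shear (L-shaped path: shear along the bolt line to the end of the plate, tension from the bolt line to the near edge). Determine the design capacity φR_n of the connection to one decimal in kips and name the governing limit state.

Bolt shear: A_b = π(0.875)²/4 = 0.60132 in². φR_n = 0.75 × 68 × 0.60132 × 2 × 1 = 61.3 kips.
Bearing (0.25 in plate, F_u = 58 ksi): end bolts L_c = 2.1875 − 0.9375/2 = 1.71875, R_n = min(1.2×1.71875×0.25×58, 2.4×0.875×0.25×58) = 29.906 kips/bolt; interior L_c = 3.4375 − 0.9375 = 2.5, R_n = 30.45 kips/bolt. φR_n = 0.75 × (1×29.906 + 1×30.45) = 45.3 kips.
Block shear: shear path 1×[2.1875+1×3.4375] = 1×5.625 in, A_gv = 1.4063, A_nv = 1×(5.625 − 1.5×1)×0.25 = 1.0313 in²; tension to near edge: (1.3125 − 0.5×1)×0.25 = 0.20313 in². R_n = min(0.6×58×1.0313, 0.6×36×1.4063) + 1.0×58×0.20313 = min(35.889, 30.376) + 11.782 = 42.158 kips. φR_n = 0.75 × 42.158 = 31.6 kips.
Governing: min(61.3, 45.3, 31.6) = 31.6 kips → block shear.

31.6 kips (block shear governs)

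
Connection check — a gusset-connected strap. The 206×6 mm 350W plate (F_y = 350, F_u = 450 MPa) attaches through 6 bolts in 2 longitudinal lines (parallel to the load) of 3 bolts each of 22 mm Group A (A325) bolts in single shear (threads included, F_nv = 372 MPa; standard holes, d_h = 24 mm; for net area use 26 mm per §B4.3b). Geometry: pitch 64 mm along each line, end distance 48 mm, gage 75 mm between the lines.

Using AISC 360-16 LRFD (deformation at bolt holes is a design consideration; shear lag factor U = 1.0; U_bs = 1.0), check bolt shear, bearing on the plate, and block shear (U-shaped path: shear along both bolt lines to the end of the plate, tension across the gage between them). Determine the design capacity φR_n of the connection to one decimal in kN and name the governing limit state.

Bolt shear: A_b = π(22)²/4 = 380.13 mm². φR_n = 0.75 × 372 × 380.13 × 6 × 1 = 636.3 kN.
Bearing (6 mm plate, F_u = 450 MPa): end bolts L_c = 48 − 24/2 = 36, R_n = min(1.2×36×6×450, 2.4×22×6×450) = 116.64 kN/bolt; interior L_c = 64 − 24 = 40, R_n = 129.6 kN/bolt. φR_n = 0.75 × (2×116.64 + 4×129.6) = 563.8 kN.
Block shear: shear path 2×[48+2×64] = 2×176 mm, A_gv = 2112, A_nv = 2×(176 − 2.5×26)×6 = 1332 mm²; tension across gage: (75 − 1×26)×6 = 294 mm². R_n = min(0.6×450×1332, 0.6×350×2112) + 1.0×450×294 = min(359.64, 443.52) + 132.3 = 491.94 kN. φR_n = 0.75 × 491.94 = 369.0 kN.
Governing: min(636.3, 563.8, 369.0) = 369.0 kN → block shear.

369.0 kN (block shear governs)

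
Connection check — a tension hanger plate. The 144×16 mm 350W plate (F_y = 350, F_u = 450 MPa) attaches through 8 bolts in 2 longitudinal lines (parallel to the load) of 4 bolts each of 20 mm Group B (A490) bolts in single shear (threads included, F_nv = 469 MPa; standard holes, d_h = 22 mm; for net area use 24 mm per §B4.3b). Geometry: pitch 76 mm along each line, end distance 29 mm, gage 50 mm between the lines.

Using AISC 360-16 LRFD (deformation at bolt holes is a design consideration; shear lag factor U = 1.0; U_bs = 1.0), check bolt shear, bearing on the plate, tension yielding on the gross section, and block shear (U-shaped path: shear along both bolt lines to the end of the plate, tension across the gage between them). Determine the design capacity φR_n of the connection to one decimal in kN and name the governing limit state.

725.8 kN (gross-section yield governs)

Bolt shear: A_b = π(20)²/4 = 314.16 mm². φR_n = 0.75 × 469 × 314.16 × 8 × 1 = 884.0 kN.
Bearing (16 mm plate, F_u = 450 MPa): end bolts L_c = 29 − 22/2 = 18, R_n = min(1.2×18×16×450, 2.4×20×16×450) = 155.52 kN/bolt; interior L_c = 76 − 22 = 54, R_n = 345.6 kN/bolt. φR_n = 0.75 × (2×155.52 + 6×345.6) = 1788.5 kN.
Tension yield (gross): A_g = 144×16 = 2304 mm². φR_n = 0.90 × 350 × 2304 = 725.8 kN.
Block shear: shear path 2×[29+3×76] = 2×257 mm, A_gv = 8224, A_nv = 2×(257 − 3.5×24)×16 = 5536 mm²; tension across gage: (50 − 1×24)×16 = 416 mm². R_n = min(0.6×450×5536, 0.6×350×8224) + 1.0×450×416 = min(1494.7, 1727) + 187.2 = 1681.9 kN. φR_n = 0.75 × 1681.9 = 1261.4 kN.
Governing: min(884.0, 1788.5, 725.8, 1261.4) = 725.8 kN → gross-section yield.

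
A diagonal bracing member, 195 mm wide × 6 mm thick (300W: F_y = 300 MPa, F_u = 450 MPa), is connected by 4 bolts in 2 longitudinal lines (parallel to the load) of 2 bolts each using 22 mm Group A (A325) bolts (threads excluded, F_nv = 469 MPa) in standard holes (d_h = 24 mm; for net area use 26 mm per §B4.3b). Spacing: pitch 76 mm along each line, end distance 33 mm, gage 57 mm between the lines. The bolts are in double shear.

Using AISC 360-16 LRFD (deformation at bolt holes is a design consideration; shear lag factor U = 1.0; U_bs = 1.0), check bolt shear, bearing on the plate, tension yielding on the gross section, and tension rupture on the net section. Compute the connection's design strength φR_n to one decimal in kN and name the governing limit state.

Bolt shear: A_b = π(22)²/4 = 380.13 mm². φR_n = 0.75 × 469 × 380.13 × 4 × 2 = 1069.7 kN.
Bearing (6 mm plate, F_u = 450 MPa): end bolts L_c = 33 − 24/2 = 21, R_n = min(1.2×21×6×450, 2.4×22×6×450) = 68.04 kN/bolt; interior L_c = 76 − 24 = 52, R_n = 142.56 kN/bolt. φR_n = 0.75 × (2×68.04 + 2×142.56) = 315.9 kN.
Tension yield (gross): A_g = 195×6 = 1170 mm². φR_n = 0.90 × 300 × 1170 = 315.9 kN.
Tension rupture (net): A_n = (195 − 2×26)×6 = 858 mm² (U = 1.0, A_e = A_n). φR_n = 0.75 × 450 × 858 = 289.6 kN.
Governing: min(1069.7, 315.9, 315.9, 289.6) = 289.6 kN → net-section rupture.

289.6 kN (net-section rupture governs)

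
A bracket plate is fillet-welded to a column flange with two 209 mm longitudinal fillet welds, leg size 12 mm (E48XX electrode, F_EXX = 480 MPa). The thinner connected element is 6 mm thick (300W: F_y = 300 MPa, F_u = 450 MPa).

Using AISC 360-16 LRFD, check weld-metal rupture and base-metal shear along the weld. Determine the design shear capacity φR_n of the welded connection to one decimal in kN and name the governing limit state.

451.4 kN (base-metal shear governs)

Weld metal: throat = 0.707×12 = 8.484 mm, L = 2×209 = 418 mm. φR_n = 0.75 × 0.6 × 480 × 8.484 × 418 = 766.0 kN.
Base metal shear (6 mm plate): yield φR_n = 1.0×0.6×300×6×418 = 451.4 kN; rupture φR_n = 0.75×0.6×450×6×418 = 507.9 kN; take 451.4 kN (yield).
Governing: min(766.0, 451.4) = 451.4 kN → base-metal shear.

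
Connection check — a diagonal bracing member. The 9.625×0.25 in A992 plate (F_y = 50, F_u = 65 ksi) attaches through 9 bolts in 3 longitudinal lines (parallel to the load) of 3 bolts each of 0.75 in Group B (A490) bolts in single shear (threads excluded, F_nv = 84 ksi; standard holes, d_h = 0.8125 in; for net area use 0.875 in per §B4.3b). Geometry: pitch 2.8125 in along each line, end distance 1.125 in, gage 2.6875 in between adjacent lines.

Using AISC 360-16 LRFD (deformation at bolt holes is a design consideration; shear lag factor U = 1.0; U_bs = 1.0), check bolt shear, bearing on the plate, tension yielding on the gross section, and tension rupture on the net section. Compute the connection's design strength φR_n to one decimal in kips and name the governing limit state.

85.3 kips (net-section rupture governs)

Bolt shear: A_b = π(0.75)²/4 = 0.44179 in². φR_n = 0.75 × 84 × 0.44179 × 9 × 1 = 250.5 kips.
Bearing (0.25 in plate, F_u = 65 ksi): end bolts L_c = 1.125 − 0.8125/2 = 0.71875, R_n = min(1.2×0.71875×0.25×65, 2.4×0.75×0.25×65) = 14.016 kips/bolt; interior L_c = 2.8125 − 0.8125 = 2, R_n = 29.25 kips/bolt. φR_n = 0.75 × (3×14.016 + 6×29.25) = 163.2 kips.
Tension yield (gross): A_g = 9.625×0.25 = 2.4063 in². φR_n = 0.90 × 50 × 2.4063 = 108.3 kips.
Tension rupture (net): A_n = (9.625 − 3×0.875)×0.25 = 1.75 in² (U = 1.0, A_e = A_n). φR_n = 0.75 × 65 × 1.75 = 85.3 kips.
Governing: min(250.5, 163.2, 108.3, 85.3) = 85.3 kips → net-section rupture.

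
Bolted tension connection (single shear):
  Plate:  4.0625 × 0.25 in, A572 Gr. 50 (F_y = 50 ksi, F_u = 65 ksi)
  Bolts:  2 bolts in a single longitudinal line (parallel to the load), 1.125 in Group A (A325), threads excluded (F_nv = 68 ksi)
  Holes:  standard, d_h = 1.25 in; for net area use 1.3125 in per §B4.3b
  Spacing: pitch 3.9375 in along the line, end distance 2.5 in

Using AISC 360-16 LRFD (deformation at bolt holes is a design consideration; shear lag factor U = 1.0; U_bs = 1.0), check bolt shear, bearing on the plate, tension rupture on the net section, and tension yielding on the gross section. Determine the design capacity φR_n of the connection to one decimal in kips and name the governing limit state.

Bolt shear: A_b = π(1.125)²/4 = 0.99402 in². φR_n = 0.75 × 68 × 0.99402 × 2 × 1 = 101.4 kips.
Bearing (0.25 in plate, F_u = 65 ksi): end bolts L_c = 2.5 − 1.25/2 = 1.875, R_n = min(1.2×1.875×0.25×65, 2.4×1.125×0.25×65) = 36.563 kips/bolt; interior L_c = 3.9375 − 1.25 = 2.6875, R_n = 43.875 kips/bolt. φR_n = 0.75 × (1×36.563 + 1×43.875) = 60.3 kips.
Tension rupture (net): A_n = (4.0625 − 1×1.3125)×0.25 = 0.6875 in² (U = 1.0, A_e = A_n). φR_n = 0.75 × 65 × 0.6875 = 33.5 kips.
Tension yield (gross): A_g = 4.0625×0.25 = 1.0156 in². φR_n = 0.90 × 50 × 1.0156 = 45.7 kips.
Governing: min(101.4, 60.3, 33.5, 45.7) = 33.5 kips → net-section rupture.

33.5 kips (net-section rupture governs)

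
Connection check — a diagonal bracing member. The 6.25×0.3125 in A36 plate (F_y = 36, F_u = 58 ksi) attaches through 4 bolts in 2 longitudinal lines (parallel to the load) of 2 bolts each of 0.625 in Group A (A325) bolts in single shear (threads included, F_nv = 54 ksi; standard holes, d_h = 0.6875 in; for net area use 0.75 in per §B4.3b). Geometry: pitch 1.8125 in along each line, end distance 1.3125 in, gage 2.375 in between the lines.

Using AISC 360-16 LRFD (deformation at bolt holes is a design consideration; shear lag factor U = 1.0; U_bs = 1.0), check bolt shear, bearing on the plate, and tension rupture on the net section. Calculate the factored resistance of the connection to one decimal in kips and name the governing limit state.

49.7 kips (bolt shear governs)

Bolt shear: A_b = π(0.625)²/4 = 0.3068 in². φR_n = 0.75 × 54 × 0.3068 × 4 × 1 = 49.7 kips.
Bearing (0.3125 in plate, F_u = 58 ksi): end bolts L_c = 1.3125 − 0.6875/2 = 0.96875, R_n = min(1.2×0.96875×0.3125×58, 2.4×0.625×0.3125×58) = 21.07 kips/bolt; interior L_c = 1.8125 − 0.6875 = 1.125, R_n = 24.469 kips/bolt. φR_n = 0.75 × (2×21.07 + 2×24.469) = 68.3 kips.
Tension rupture (net): A_n = (6.25 − 2×0.75)×0.3125 = 1.4844 in² (U = 1.0, A_e = A_n). φR_n = 0.75 × 58 × 1.4844 = 64.6 kips.
Governing: min(49.7, 68.3, 64.6) = 49.7 kips → bolt shear.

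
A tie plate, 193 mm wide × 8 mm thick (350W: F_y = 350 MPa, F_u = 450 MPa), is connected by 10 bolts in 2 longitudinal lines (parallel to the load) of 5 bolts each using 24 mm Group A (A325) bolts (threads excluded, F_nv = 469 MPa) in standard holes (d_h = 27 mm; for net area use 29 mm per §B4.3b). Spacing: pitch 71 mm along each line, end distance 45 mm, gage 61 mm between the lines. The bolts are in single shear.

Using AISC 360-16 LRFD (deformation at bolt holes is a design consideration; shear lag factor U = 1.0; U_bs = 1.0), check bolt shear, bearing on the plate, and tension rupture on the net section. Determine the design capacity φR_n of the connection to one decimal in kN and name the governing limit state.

364.5 kN (net-section rupture governs)

Bolt shear: A_b = π(24)²/4 = 452.39 mm². φR_n = 0.75 × 469 × 452.39 × 10 × 1 = 1591.3 kN.
Bearing (8 mm plate, F_u = 450 MPa): end bolts L_c = 45 − 27/2 = 31.5, R_n = min(1.2×31.5×8×450, 2.4×24×8×450) = 136.08 kN/bolt; interior L_c = 71 − 27 = 44, R_n = 190.08 kN/bolt. φR_n = 0.75 × (2×136.08 + 8×190.08) = 1344.6 kN.
Tension rupture (net): A_n = (193 − 2×29)×8 = 1080 mm² (U = 1.0, A_e = A_n). φR_n = 0.75 × 450 × 1080 = 364.5 kN.
Governing: min(1591.3, 1344.6, 364.5) = 364.5 kN → net-section rupture.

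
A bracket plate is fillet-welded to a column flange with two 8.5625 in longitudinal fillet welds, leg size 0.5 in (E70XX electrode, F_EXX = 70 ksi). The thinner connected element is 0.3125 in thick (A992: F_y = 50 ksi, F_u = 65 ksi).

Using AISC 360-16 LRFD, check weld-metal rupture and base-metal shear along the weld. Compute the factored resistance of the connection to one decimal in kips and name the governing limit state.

156.5 kips (base-metal shear governs)

Weld metal: throat = 0.707×0.5 = 0.3535 in, L = 2×8.5625 = 17.125 in. φR_n = 0.75 × 0.6 × 70 × 0.3535 × 17.125 = 190.7 kips.
Base metal shear (0.3125 in plate): yield φR_n = 1.0×0.6×50×0.3125×17.125 = 160.5 kips; rupture φR_n = 0.75×0.6×65×0.3125×17.125 = 156.5 kips; take 156.5 kips (rupture).
Governing: min(190.7, 156.5) = 156.5 kips → base-metal shear.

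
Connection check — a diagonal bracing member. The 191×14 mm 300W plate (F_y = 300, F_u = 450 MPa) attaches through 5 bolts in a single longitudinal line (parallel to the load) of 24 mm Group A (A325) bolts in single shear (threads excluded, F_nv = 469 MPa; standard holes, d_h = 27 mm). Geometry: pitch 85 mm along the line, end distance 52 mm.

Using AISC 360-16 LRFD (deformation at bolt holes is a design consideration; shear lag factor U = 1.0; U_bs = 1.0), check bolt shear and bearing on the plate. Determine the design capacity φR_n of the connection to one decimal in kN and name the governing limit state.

Bolt shear: A_b = π(24)²/4 = 452.39 mm². φR_n = 0.75 × 469 × 452.39 × 5 × 1 = 795.6 kN.
Bearing (14 mm plate, F_u = 450 MPa): end bolts L_c = 52 − 27/2 = 38.5, R_n = min(1.2×38.5×14×450, 2.4×24×14×450) = 291.06 kN/bolt; interior L_c = 85 − 27 = 58, R_n = 362.88 kN/bolt. φR_n = 0.75 × (1×291.06 + 4×362.88) = 1306.9 kN.
Governing: min(795.6, 1306.9) = 795.6 kN → bolt shear.

795.6 kN (bolt shear governs)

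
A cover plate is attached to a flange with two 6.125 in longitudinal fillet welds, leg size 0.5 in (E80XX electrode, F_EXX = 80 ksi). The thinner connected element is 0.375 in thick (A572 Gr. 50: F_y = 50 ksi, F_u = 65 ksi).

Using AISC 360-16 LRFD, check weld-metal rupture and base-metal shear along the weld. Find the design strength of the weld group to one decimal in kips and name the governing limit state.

Weld metal: throat = 0.707×0.5 = 0.3535 in, L = 2×6.125 = 12.25 in. φR_n = 0.75 × 0.6 × 80 × 0.3535 × 12.25 = 155.9 kips.
Base metal shear (0.375 in plate): yield φR_n = 1.0×0.6×50×0.375×12.25 = 137.8 kips; rupture φR_n = 0.75×0.6×65×0.375×12.25 = 134.4 kips; take 134.4 kips (rupture).
Governing: min(155.9, 134.4) = 134.4 kips → base-metal shear.

134.4 kips (base-metal shear governs)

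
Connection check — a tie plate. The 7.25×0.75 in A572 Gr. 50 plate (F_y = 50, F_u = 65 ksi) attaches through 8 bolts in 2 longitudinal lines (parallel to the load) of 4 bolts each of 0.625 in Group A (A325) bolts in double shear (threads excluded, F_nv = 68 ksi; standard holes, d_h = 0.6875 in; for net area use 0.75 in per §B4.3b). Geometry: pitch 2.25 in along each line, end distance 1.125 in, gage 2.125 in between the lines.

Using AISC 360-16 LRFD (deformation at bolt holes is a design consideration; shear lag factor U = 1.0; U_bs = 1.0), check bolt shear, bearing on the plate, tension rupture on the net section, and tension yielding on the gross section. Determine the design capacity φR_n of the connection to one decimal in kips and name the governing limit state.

Bolt shear: A_b = π(0.625)²/4 = 0.3068 in². φR_n = 0.75 × 68 × 0.3068 × 8 × 2 = 250.3 kips.
Bearing (0.75 in plate, F_u = 65 ksi): end bolts L_c = 1.125 − 0.6875/2 = 0.78125, R_n = min(1.2×0.78125×0.75×65, 2.4×0.625×0.75×65) = 45.703 kips/bolt; interior L_c = 2.25 − 0.6875 = 1.5625, R_n = 73.125 kips/bolt. φR_n = 0.75 × (2×45.703 + 6×73.125) = 397.6 kips.
Tension rupture (net): A_n = (7.25 − 2×0.75)×0.75 = 4.3125 in² (U = 1.0, A_e = A_n). φR_n = 0.75 × 65 × 4.3125 = 210.2 kips.
Tension yield (gross): A_g = 7.25×0.75 = 5.4375 in². φR_n = 0.90 × 50 × 5.4375 = 244.7 kips.
Governing: min(250.3, 397.6, 210.2, 244.7) = 210.2 kips → net-section rupture.

210.2 kips (net-section rupture governs)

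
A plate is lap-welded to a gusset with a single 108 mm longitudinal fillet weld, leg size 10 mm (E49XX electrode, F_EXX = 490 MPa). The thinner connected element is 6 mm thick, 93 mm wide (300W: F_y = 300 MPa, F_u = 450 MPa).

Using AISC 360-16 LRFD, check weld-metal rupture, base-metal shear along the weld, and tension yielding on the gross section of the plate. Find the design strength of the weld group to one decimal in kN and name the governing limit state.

Weld metal: throat = 0.707×10 = 7.07 mm, L = 108 mm. φR_n = 0.75 × 0.6 × 490 × 7.07 × 108 = 168.4 kN.
Base metal shear (6 mm plate): yield φR_n = 1.0×0.6×300×6×108 = 116.6 kN; rupture φR_n = 0.75×0.6×450×6×108 = 131.2 kN; take 116.6 kN (yield).
Tension yield (gross): A_g = 93×6 = 558 mm². φR_n = 0.90 × 300 × 558 = 150.7 kN.
Governing: min(168.4, 116.6, 150.7) = 116.6 kN → base-metal shear.

116.6 kN (base-metal shear governs)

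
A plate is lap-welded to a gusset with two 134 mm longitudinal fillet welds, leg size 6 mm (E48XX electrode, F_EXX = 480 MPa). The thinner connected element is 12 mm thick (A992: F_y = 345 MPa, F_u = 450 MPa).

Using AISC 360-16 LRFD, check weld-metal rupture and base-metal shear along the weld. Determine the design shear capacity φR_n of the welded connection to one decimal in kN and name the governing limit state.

Weld metal: throat = 0.707×6 = 4.242 mm, L = 2×134 = 268 mm. φR_n = 0.75 × 0.6 × 480 × 4.242 × 268 = 245.6 kN.
Base metal shear (12 mm plate): yield φR_n = 1.0×0.6×345×12×268 = 665.7 kN; rupture φR_n = 0.75×0.6×450×12×268 = 651.2 kN; take 651.2 kN (rupture).
Governing: min(245.6, 651.2) = 245.6 kN → weld metal.

245.6 kN (weld metal governs)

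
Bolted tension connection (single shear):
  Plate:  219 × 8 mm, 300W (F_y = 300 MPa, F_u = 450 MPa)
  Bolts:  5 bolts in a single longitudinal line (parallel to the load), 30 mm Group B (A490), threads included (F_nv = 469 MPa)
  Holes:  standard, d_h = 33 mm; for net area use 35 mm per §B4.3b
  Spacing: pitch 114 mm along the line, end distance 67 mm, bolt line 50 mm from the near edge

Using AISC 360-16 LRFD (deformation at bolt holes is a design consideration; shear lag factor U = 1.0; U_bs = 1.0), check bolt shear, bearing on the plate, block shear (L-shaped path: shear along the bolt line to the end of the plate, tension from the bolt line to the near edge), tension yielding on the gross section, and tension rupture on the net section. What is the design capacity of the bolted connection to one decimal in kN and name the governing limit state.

473.0 kN (gross-section yield governs)

Bolt shear: A_b = π(30)²/4 = 706.86 mm². φR_n = 0.75 × 469 × 706.86 × 5 × 1 = 1243.2 kN.
Bearing (8 mm plate, F_u = 450 MPa): end bolts L_c = 67 − 33/2 = 50.5, R_n = min(1.2×50.5×8×450, 2.4×30×8×450) = 218.16 kN/bolt; interior L_c = 114 − 33 = 81, R_n = 259.2 kN/bolt. φR_n = 0.75 × (1×218.16 + 4×259.2) = 941.2 kN.
Block shear: shear path 1×[67+4×114] = 1×523 mm, A_gv = 4184, A_nv = 1×(523 − 4.5×35)×8 = 2924 mm²; tension to near edge: (50 − 0.5×35)×8 = 260 mm². R_n = min(0.6×450×2924, 0.6×300×4184) + 1.0×450×260 = min(789.48, 753.12) + 117 = 870.12 kN. φR_n = 0.75 × 870.12 = 652.6 kN.
Tension yield (gross): A_g = 219×8 = 1752 mm². φR_n = 0.90 × 300 × 1752 = 473.0 kN.
Tension rupture (net): A_n = (219 − 1×35)×8 = 1472 mm² (U = 1.0, A_e = A_n). φR_n = 0.75 × 450 × 1472 = 496.8 kN.
Governing: min(1243.2, 941.2, 652.6, 473.0, 496.8) = 473.0 kN → gross-section yield.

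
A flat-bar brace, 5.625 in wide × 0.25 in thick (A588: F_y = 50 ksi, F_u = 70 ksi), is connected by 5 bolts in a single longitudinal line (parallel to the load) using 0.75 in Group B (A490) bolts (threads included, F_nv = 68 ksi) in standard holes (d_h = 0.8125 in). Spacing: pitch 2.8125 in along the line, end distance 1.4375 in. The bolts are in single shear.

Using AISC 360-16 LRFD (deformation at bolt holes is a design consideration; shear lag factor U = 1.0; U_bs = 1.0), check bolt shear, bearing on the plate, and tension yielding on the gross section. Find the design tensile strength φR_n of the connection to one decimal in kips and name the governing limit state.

63.3 kips (gross-section yield governs)

Bolt shear: A_b = π(0.75)²/4 = 0.44179 in². φR_n = 0.75 × 68 × 0.44179 × 5 × 1 = 112.7 kips.
Bearing (0.25 in plate, F_u = 70 ksi): end bolts L_c = 1.4375 − 0.8125/2 = 1.03125, R_n = min(1.2×1.03125×0.25×70, 2.4×0.75×0.25×70) = 21.656 kips/bolt; interior L_c = 2.8125 − 0.8125 = 2, R_n = 31.5 kips/bolt. φR_n = 0.75 × (1×21.656 + 4×31.5) = 110.7 kips.
Tension yield (gross): A_g = 5.625×0.25 = 1.4063 in². φR_n = 0.90 × 50 × 1.4063 = 63.3 kips.
Governing: min(112.7, 110.7, 63.3) = 63.3 kips → gross-section yield.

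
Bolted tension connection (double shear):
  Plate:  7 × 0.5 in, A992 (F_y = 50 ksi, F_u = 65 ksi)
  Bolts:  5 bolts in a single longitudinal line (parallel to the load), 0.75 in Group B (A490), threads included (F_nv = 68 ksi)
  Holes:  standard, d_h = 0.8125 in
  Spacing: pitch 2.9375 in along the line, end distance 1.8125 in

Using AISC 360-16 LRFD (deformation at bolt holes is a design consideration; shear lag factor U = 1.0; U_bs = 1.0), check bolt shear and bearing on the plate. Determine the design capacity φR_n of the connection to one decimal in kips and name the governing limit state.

Bolt shear: A_b = π(0.75)²/4 = 0.44179 in². φR_n = 0.75 × 68 × 0.44179 × 5 × 2 = 225.3 kips.
Bearing (0.5 in plate, F_u = 65 ksi): end bolts L_c = 1.8125 − 0.8125/2 = 1.40625, R_n = min(1.2×1.40625×0.5×65, 2.4×0.75×0.5×65) = 54.844 kips/bolt; interior L_c = 2.9375 − 0.8125 = 2.125, R_n = 58.5 kips/bolt. φR_n = 0.75 × (1×54.844 + 4×58.5) = 216.6 kips.
Governing: min(225.3, 216.6) = 216.6 kips → bearing.

216.6 kips (bearing governs)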